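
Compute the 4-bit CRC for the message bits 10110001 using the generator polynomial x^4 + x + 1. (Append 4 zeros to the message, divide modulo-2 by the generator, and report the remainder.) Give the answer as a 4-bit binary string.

0010

Append 4 zeros: 101100010000. Divide by 10011 (XOR where the leading bit is 1):
  pos 0: 10110 XOR 10011 = 00101
  pos 2: 10100 XOR 10011 = 00111
  pos 4: 11110 XOR 10011 = 01101
  pos 5: 11010 XOR 10011 = 01001
  pos 6: 10010 XOR 10011 = 00001
Remainder (last 4 bits) = 0010. This is the CRC / FCS.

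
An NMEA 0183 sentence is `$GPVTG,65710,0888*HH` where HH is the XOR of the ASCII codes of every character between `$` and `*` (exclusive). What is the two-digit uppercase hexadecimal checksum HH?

XOR the ASCII codes of the payload characters:
  'G' = 0x47 → acc = 0x47
  'P' = 0x50 → acc = 0x17
  'V' = 0x56 → acc = 0x41
  'T' = 0x54 → acc = 0x15
  'G' = 0x47 → acc = 0x52
  ',' = 0x2C → acc = 0x7E
  '6' = 0x36 → acc = 0x48
  '5' = 0x35 → acc = 0x7D
  '7' = 0x37 → acc = 0x4A
  '1' = 0x31 → acc = 0x7B
  '0' = 0x30 → acc = 0x4B
  ',' = 0x2C → acc = 0x67
  '0' = 0x30 → acc = 0x57
  '8' = 0x38 → acc = 0x6F
  '8' = 0x38 → acc = 0x57
  '8' = 0x38 → acc = 0x6F
Checksum = 0x6F.

6F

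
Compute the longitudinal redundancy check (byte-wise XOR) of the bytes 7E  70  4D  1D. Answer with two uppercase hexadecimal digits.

5E

XOR the bytes together:
  start with 0x7E
  0x7E ⊕ 0x70 = 0x0E
  0x0E ⊕ 0x4D = 0x43
  0x43 ⊕ 0x1D = 0x5E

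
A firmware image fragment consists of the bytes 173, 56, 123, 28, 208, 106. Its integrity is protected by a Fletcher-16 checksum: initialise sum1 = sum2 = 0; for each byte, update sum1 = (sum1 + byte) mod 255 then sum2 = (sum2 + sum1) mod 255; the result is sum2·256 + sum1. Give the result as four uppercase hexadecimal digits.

79B8

Running sums (mod 255):
  after byte 0 (173): sum1=173, sum2=173
  after byte 1 (56): sum1=229, sum2=147
  after byte 2 (123): sum1=97, sum2=244
  after byte 3 (28): sum1=125, sum2=114
  after byte 4 (208): sum1=78, sum2=192
  after byte 5 (106): sum1=184, sum2=121
Checksum = sum2·256 + sum1 = 121·256 + 184 = 31160 = 0x79B8.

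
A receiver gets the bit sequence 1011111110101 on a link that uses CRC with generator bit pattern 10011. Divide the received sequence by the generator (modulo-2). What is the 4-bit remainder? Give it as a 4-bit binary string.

Modulo-2 division of 1011111110101 by 10011:
  pos 0: 10111 XOR 10011 = 00100
  pos 2: 10011 XOR 10011 = 00000
  pos 7: 11010 XOR 10011 = 01001
  pos 8: 10011 XOR 10011 = 00000
Remainder = 0000 (zero — the frame passes the CRC check).

0000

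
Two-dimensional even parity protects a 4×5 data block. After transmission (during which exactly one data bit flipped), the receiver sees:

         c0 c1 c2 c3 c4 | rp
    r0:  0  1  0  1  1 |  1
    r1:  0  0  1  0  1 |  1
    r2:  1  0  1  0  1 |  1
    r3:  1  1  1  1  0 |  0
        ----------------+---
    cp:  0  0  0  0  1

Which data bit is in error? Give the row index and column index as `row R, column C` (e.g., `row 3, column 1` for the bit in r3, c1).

Recompute each row's even parity and compare to rp:
  r0: data parity 1, sent rp 1 → ok
  r1: data parity 0, sent rp 1 → mismatch
  r2: data parity 1, sent rp 1 → ok
  r3: data parity 0, sent rp 0 → ok
Recompute each column's even parity and compare to cp:
  c0: data parity 0, sent cp 0 → ok
  c1: data parity 0, sent cp 0 → ok
  c2: data parity 1, sent cp 0 → mismatch
  c3: data parity 0, sent cp 0 → ok
  c4: data parity 1, sent cp 1 → ok
Exactly one row (r1) and one column (c2) fail → the flipped bit is at their intersection.

row 1, column 2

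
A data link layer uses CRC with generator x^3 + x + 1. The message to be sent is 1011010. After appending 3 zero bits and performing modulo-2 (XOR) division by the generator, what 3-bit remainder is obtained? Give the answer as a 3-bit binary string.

110

Append 3 zeros: 1011010000. Divide by 1011 (XOR where the leading bit is 1):
  pos 0: 1011 XOR 1011 = 0000
  pos 5: 1000 XOR 1011 = 0011
Remainder (last 3 bits) = 110. This is the CRC / FCS.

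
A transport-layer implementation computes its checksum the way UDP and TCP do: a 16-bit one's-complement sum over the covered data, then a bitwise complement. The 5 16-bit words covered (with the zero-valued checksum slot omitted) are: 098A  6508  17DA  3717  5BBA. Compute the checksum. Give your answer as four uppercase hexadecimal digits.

One's-complement addition (fold any carry out of bit 15 back into bit 0):
  0x098A + 0x6508 = 0x06E92
  0x6E92 + 0x17DA = 0x0866C
  0x866C + 0x3717 = 0x0BD83
  0xBD83 + 0x5BBA = 0x1193D → wrap carry → 0x193E
One's-complement sum = 0x193E.
Checksum = ~0x193E & 0xFFFF = 0xE6C1.

E6C1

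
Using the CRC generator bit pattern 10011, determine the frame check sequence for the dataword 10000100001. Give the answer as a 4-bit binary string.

0000

Append 4 zeros: 100001000010000. Divide by 10011 (XOR where the leading bit is 1):
  pos 0: 10000 XOR 10011 = 00011
  pos 3: 11100 XOR 10011 = 01111
  pos 4: 11110 XOR 10011 = 01101
  pos 5: 11010 XOR 10011 = 01001
  pos 6: 10011 XOR 10011 = 00000
Remainder (last 4 bits) = 0000. This is the CRC / FCS.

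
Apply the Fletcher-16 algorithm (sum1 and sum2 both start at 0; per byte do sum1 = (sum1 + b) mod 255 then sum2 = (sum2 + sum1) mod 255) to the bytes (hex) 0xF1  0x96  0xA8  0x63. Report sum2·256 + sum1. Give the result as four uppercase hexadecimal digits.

Running sums (mod 255):
  after byte 0 (0xF1): sum1=241, sum2=241
  after byte 1 (0x96): sum1=136, sum2=122
  after byte 2 (0xA8): sum1=49, sum2=171
  after byte 3 (0x63): sum1=148, sum2=64
Checksum = sum2·256 + sum1 = 64·256 + 148 = 16532 = 0x4094.

4094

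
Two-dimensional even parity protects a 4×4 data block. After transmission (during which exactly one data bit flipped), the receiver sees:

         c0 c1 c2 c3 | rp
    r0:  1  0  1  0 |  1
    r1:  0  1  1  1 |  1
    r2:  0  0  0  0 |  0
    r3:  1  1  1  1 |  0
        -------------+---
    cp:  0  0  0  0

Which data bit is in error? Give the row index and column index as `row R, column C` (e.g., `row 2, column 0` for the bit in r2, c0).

row 0, column 2

Recompute each row's even parity and compare to rp:
  r0: data parity 0, sent rp 1 → mismatch
  r1: data parity 1, sent rp 1 → ok
  r2: data parity 0, sent rp 0 → ok
  r3: data parity 0, sent rp 0 → ok
Recompute each column's even parity and compare to cp:
  c0: data parity 0, sent cp 0 → ok
  c1: data parity 0, sent cp 0 → ok
  c2: data parity 1, sent cp 0 → mismatch
  c3: data parity 0, sent cp 0 → ok
Exactly one row (r0) and one column (c2) fail → the flipped bit is at their intersection.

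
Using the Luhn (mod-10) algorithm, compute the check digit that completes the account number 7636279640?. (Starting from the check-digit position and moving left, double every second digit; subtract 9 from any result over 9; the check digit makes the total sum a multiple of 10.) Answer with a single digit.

1

Partial digits right→left: 0 4 6 9 7 2 6 3 6 7
Double every second digit counting from the check-digit position (so the 1st, 3rd, 5th, ... of the partial from the right).
  doubled (with −9 where >9): 0 3 5 3 3 → sum 14
  kept as-is: 4 9 2 3 7 → sum 25
Total = 14 + 25 = 39.
Check digit = (10 − (39 mod 10)) mod 10 = 1.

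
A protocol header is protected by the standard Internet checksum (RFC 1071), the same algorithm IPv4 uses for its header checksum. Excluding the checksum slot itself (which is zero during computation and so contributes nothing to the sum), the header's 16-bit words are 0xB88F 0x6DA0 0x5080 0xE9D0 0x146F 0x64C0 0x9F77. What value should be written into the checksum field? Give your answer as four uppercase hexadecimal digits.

One's-complement addition (fold any carry out of bit 15 back into bit 0):
  0xB88F + 0x6DA0 = 0x1262F → wrap carry → 0x2630
  0x2630 + 0x5080 = 0x076B0
  0x76B0 + 0xE9D0 = 0x16080 → wrap carry → 0x6081
  0x6081 + 0x146F = 0x074F0
  0x74F0 + 0x64C0 = 0x0D9B0
  0xD9B0 + 0x9F77 = 0x17927 → wrap carry → 0x7928
One's-complement sum = 0x7928.
Checksum = ~0x7928 & 0xFFFF = 0x86D7.

86D7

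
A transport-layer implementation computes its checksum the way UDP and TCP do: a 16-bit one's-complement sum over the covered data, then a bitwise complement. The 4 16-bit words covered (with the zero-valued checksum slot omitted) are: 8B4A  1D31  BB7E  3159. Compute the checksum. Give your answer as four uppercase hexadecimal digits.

One's-complement addition (fold any carry out of bit 15 back into bit 0):
  0x8B4A + 0x1D31 = 0x0A87B
  0xA87B + 0xBB7E = 0x163F9 → wrap carry → 0x63FA
  0x63FA + 0x3159 = 0x09553
One's-complement sum = 0x9553.
Checksum = ~0x9553 & 0xFFFF = 0x6AAC.

6AAC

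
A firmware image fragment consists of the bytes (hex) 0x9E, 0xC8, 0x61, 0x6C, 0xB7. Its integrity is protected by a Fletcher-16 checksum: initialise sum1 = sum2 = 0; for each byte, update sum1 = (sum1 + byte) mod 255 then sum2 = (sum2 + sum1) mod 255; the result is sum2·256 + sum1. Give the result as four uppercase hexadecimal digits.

Running sums (mod 255):
  after byte 0 (0x9E): sum1=158, sum2=158
  after byte 1 (0xC8): sum1=103, sum2=6
  after byte 2 (0x61): sum1=200, sum2=206
  after byte 3 (0x6C): sum1=53, sum2=4
  after byte 4 (0xB7): sum1=236, sum2=240
Checksum = sum2·256 + sum1 = 240·256 + 236 = 61676 = 0xF0EC.

F0EC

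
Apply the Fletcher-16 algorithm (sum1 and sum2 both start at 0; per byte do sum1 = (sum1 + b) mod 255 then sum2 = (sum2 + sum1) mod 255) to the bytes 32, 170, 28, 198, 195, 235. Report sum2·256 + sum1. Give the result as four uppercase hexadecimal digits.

4E5D

Running sums (mod 255):
  after byte 0 (32): sum1=32, sum2=32
  after byte 1 (170): sum1=202, sum2=234
  after byte 2 (28): sum1=230, sum2=209
  after byte 3 (198): sum1=173, sum2=127
  after byte 4 (195): sum1=113, sum2=240
  after byte 5 (235): sum1=93, sum2=78
Checksum = sum2·256 + sum1 = 78·256 + 93 = 20061 = 0x4E5D.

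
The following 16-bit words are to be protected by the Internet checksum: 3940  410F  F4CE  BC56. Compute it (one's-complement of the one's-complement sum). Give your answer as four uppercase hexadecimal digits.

One's-complement addition (fold any carry out of bit 15 back into bit 0):
  0x3940 + 0x410F = 0x07A4F
  0x7A4F + 0xF4CE = 0x16F1D → wrap carry → 0x6F1E
  0x6F1E + 0xBC56 = 0x12B74 → wrap carry → 0x2B75
One's-complement sum = 0x2B75.
Checksum = ~0x2B75 & 0xFFFF = 0xD48A.

D48A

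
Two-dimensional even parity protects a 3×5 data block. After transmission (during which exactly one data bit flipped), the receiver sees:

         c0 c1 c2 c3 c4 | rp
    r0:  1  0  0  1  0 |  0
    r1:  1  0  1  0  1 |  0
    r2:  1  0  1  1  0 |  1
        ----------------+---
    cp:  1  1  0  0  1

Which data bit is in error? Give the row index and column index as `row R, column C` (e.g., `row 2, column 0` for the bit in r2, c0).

Recompute each row's even parity and compare to rp:
  r0: data parity 0, sent rp 0 → ok
  r1: data parity 1, sent rp 0 → mismatch
  r2: data parity 1, sent rp 1 → ok
Recompute each column's even parity and compare to cp:
  c0: data parity 1, sent cp 1 → ok
  c1: data parity 0, sent cp 1 → mismatch
  c2: data parity 0, sent cp 0 → ok
  c3: data parity 0, sent cp 0 → ok
  c4: data parity 1, sent cp 1 → ok
Exactly one row (r1) and one column (c1) fail → the flipped bit is at their intersection.

row 1, column 1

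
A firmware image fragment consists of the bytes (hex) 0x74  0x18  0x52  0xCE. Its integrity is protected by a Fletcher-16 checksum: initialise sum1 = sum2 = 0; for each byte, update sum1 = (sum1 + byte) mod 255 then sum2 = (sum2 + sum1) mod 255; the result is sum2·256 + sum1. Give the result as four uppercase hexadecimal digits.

Running sums (mod 255):
  after byte 0 (0x74): sum1=116, sum2=116
  after byte 1 (0x18): sum1=140, sum2=1
  after byte 2 (0x52): sum1=222, sum2=223
  after byte 3 (0xCE): sum1=173, sum2=141
Checksum = sum2·256 + sum1 = 141·256 + 173 = 36269 = 0x8DAD.

8DAD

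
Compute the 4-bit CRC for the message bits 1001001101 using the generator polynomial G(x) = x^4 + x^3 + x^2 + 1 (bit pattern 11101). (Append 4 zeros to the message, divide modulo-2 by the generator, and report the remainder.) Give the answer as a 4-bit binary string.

0100

Append 4 zeros: 10010011010000. Divide by 11101 (XOR where the leading bit is 1):
  pos 0: 10010 XOR 11101 = 01111
  pos 1: 11110 XOR 11101 = 00011
  pos 4: 11110 XOR 11101 = 00011
  pos 7: 11100 XOR 11101 = 00001
Remainder (last 4 bits) = 0100. This is the CRC / FCS.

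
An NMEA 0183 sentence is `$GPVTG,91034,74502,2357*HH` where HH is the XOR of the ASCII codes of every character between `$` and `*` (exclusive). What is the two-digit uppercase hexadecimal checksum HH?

76

XOR the ASCII codes of the payload characters:
  'G' = 0x47 → acc = 0x47
  'P' = 0x50 → acc = 0x17
  'V' = 0x56 → acc = 0x41
  'T' = 0x54 → acc = 0x15
  'G' = 0x47 → acc = 0x52
  ',' = 0x2C → acc = 0x7E
  '9' = 0x39 → acc = 0x47
  '1' = 0x31 → acc = 0x76
  '0' = 0x30 → acc = 0x46
  '3' = 0x33 → acc = 0x75
  '4' = 0x34 → acc = 0x41
  ',' = 0x2C → acc = 0x6D
  '7' = 0x37 → acc = 0x5A
  '4' = 0x34 → acc = 0x6E
  '5' = 0x35 → acc = 0x5B
  '0' = 0x30 → acc = 0x6B
  '2' = 0x32 → acc = 0x59
  ',' = 0x2C → acc = 0x75
  '2' = 0x32 → acc = 0x47
  '3' = 0x33 → acc = 0x74
  '5' = 0x35 → acc = 0x41
  '7' = 0x37 → acc = 0x76
Checksum = 0x76.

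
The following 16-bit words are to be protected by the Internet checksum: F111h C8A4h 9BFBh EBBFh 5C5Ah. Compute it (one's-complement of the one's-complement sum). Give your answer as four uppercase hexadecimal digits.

One's-complement addition (fold any carry out of bit 15 back into bit 0):
  0xF111 + 0xC8A4 = 0x1B9B5 → wrap carry → 0xB9B6
  0xB9B6 + 0x9BFB = 0x155B1 → wrap carry → 0x55B2
  0x55B2 + 0xEBBF = 0x14171 → wrap carry → 0x4172
  0x4172 + 0x5C5A = 0x09DCC
One's-complement sum = 0x9DCC.
Checksum = ~0x9DCC & 0xFFFF = 0x6233.

6233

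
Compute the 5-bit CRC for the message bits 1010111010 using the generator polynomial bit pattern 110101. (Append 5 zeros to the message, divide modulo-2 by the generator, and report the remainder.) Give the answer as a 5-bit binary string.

10001

Append 5 zeros: 101011101000000. Divide by 110101 (XOR where the leading bit is 1):
  pos 0: 101011 XOR 110101 = 011110
  pos 1: 111101 XOR 110101 = 001000
  pos 3: 100001 XOR 110101 = 010100
  pos 4: 101000 XOR 110101 = 011101
  pos 5: 111010 XOR 110101 = 001111
  pos 7: 111100 XOR 110101 = 001001
  pos 9: 100100 XOR 110101 = 010001
Remainder (last 5 bits) = 10001. This is the CRC / FCS.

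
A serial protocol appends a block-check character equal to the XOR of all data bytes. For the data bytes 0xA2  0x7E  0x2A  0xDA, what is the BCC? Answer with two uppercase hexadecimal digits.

XOR the bytes together:
  start with 0xA2
  0xA2 ⊕ 0x7E = 0xDC
  0xDC ⊕ 0x2A = 0xF6
  0xF6 ⊕ 0xDA = 0x2C

2C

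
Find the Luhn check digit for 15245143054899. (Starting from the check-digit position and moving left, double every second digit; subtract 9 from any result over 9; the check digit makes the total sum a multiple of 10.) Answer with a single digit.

1

Partial digits right→left: 9 9 8 4 5 0 3 4 1 5 4 2 5 1
Double every second digit counting from the check-digit position (so the 1st, 3rd, 5th, ... of the partial from the right).
  doubled (with −9 where >9): 9 7 1 6 2 8 1 → sum 34
  kept as-is: 9 4 0 4 5 2 1 → sum 25
Total = 34 + 25 = 59.
Check digit = (10 − (59 mod 10)) mod 10 = 1.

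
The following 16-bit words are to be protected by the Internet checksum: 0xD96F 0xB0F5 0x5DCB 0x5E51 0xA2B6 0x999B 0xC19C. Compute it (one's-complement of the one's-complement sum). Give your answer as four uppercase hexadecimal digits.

One's-complement addition (fold any carry out of bit 15 back into bit 0):
  0xD96F + 0xB0F5 = 0x18A64 → wrap carry → 0x8A65
  0x8A65 + 0x5DCB = 0x0E830
  0xE830 + 0x5E51 = 0x14681 → wrap carry → 0x4682
  0x4682 + 0xA2B6 = 0x0E938
  0xE938 + 0x999B = 0x182D3 → wrap carry → 0x82D4
  0x82D4 + 0xC19C = 0x14470 → wrap carry → 0x4471
One's-complement sum = 0x4471.
Checksum = ~0x4471 & 0xFFFF = 0xBB8E.

BB8E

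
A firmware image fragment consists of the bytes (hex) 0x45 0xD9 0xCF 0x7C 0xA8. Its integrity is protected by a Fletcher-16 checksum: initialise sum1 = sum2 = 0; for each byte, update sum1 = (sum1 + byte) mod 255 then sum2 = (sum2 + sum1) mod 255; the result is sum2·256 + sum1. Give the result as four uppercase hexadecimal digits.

Running sums (mod 255):
  after byte 0 (0x45): sum1=69, sum2=69
  after byte 1 (0xD9): sum1=31, sum2=100
  after byte 2 (0xCF): sum1=238, sum2=83
  after byte 3 (0x7C): sum1=107, sum2=190
  after byte 4 (0xA8): sum1=20, sum2=210
Checksum = sum2·256 + sum1 = 210·256 + 20 = 53780 = 0xD214.

D214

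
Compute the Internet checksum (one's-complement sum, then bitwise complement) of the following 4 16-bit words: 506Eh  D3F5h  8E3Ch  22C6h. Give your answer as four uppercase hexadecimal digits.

One's-complement addition (fold any carry out of bit 15 back into bit 0):
  0x506E + 0xD3F5 = 0x12463 → wrap carry → 0x2464
  0x2464 + 0x8E3C = 0x0B2A0
  0xB2A0 + 0x22C6 = 0x0D566
One's-complement sum = 0xD566.
Checksum = ~0xD566 & 0xFFFF = 0x2A99.

2A99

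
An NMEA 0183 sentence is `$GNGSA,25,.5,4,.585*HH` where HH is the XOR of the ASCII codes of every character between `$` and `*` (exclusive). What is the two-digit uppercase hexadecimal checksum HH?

62

XOR the ASCII codes of the payload characters:
  'G' = 0x47 → acc = 0x47
  'N' = 0x4E → acc = 0x09
  'G' = 0x47 → acc = 0x4E
  'S' = 0x53 → acc = 0x1D
  'A' = 0x41 → acc = 0x5C
  ',' = 0x2C → acc = 0x70
  '2' = 0x32 → acc = 0x42
  '5' = 0x35 → acc = 0x77
  ',' = 0x2C → acc = 0x5B
  '.' = 0x2E → acc = 0x75
  '5' = 0x35 → acc = 0x40
  ',' = 0x2C → acc = 0x6C
  '4' = 0x34 → acc = 0x58
  ',' = 0x2C → acc = 0x74
  '.' = 0x2E → acc = 0x5A
  '5' = 0x35 → acc = 0x6F
  '8' = 0x38 → acc = 0x57
  '5' = 0x35 → acc = 0x62
Checksum = 0x62.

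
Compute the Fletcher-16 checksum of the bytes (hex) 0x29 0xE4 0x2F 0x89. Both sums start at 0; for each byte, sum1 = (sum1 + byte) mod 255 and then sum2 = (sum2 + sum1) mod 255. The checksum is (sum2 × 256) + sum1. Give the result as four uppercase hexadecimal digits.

Running sums (mod 255):
  after byte 0 (0x29): sum1=41, sum2=41
  after byte 1 (0xE4): sum1=14, sum2=55
  after byte 2 (0x2F): sum1=61, sum2=116
  after byte 3 (0x89): sum1=198, sum2=59
Checksum = sum2·256 + sum1 = 59·256 + 198 = 15302 = 0x3BC6.

3BC6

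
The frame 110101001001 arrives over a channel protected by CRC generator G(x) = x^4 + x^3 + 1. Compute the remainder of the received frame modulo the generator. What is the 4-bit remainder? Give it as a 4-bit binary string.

1111

Modulo-2 division of 110101001001 by 11001:
  pos 0: 11010 XOR 11001 = 00011
  pos 3: 11100 XOR 11001 = 00101
  pos 5: 10110 XOR 11001 = 01111
  pos 6: 11110 XOR 11001 = 00111
Remainder = 1111 (nonzero — an error is detected).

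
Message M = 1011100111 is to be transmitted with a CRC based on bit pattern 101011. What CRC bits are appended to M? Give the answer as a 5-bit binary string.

01011

Append 5 zeros: 101110011100000. Divide by 101011 (XOR where the leading bit is 1):
  pos 0: 101110 XOR 101011 = 000101
  pos 3: 101011 XOR 101011 = 000000
  pos 9: 100000 XOR 101011 = 001011
Remainder (last 5 bits) = 01011. This is the CRC / FCS.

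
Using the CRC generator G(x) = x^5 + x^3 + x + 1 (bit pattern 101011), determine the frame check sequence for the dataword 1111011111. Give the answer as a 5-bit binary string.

Append 5 zeros: 111101111100000. Divide by 101011 (XOR where the leading bit is 1):
  pos 0: 111101 XOR 101011 = 010110
  pos 1: 101101 XOR 101011 = 000110
  pos 4: 110111 XOR 101011 = 011100
  pos 5: 111000 XOR 101011 = 010011
  pos 6: 100110 XOR 101011 = 001101
  pos 8: 110100 XOR 101011 = 011111
  pos 9: 111110 XOR 101011 = 010101
Remainder (last 5 bits) = 10101. This is the CRC / FCS.

10101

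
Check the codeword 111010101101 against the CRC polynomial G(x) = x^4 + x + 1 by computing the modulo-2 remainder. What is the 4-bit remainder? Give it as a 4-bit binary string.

0011

Modulo-2 division of 111010101101 by 10011:
  pos 0: 11101 XOR 10011 = 01110
  pos 1: 11100 XOR 10011 = 01111
  pos 2: 11111 XOR 10011 = 01100
  pos 3: 11000 XOR 10011 = 01011
  pos 4: 10111 XOR 10011 = 00100
  pos 6: 10010 XOR 10011 = 00001
Remainder = 0011 (nonzero — an error is detected).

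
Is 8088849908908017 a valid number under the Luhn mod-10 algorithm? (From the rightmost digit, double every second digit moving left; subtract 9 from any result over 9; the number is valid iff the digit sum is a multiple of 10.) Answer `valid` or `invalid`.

From the right, keep odd positions and double even positions (subtract 9 from any doubled value over 9):
  doubled (positions 2,4,...): 2 7 9 0 9 7 7 7 → sum 48
  kept (positions 1,3,...): 7 0 0 8 9 4 8 0 → sum 36
Total = 84.
84 mod 10 = 4, so the number is invalid.

invalid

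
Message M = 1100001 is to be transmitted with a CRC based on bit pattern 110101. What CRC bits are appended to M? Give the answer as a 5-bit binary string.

11100

Append 5 zeros: 110000100000. Divide by 110101 (XOR where the leading bit is 1):
  pos 0: 110000 XOR 110101 = 000101
  pos 3: 101100 XOR 110101 = 011001
  pos 4: 110010 XOR 110101 = 000111
Remainder (last 5 bits) = 11100. This is the CRC / FCS.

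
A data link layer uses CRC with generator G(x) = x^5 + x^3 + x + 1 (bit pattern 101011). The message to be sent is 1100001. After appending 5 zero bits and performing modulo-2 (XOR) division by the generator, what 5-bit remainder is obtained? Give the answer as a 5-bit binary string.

10101

Append 5 zeros: 110000100000. Divide by 101011 (XOR where the leading bit is 1):
  pos 0: 110000 XOR 101011 = 011011
  pos 1: 110111 XOR 101011 = 011100
  pos 2: 111000 XOR 101011 = 010011
  pos 3: 100110 XOR 101011 = 001101
  pos 5: 110100 XOR 101011 = 011111
  pos 6: 111110 XOR 101011 = 010101
Remainder (last 5 bits) = 10101. This is the CRC / FCS.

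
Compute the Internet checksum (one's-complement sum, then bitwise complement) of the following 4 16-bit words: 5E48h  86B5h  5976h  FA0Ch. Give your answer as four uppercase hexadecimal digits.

C77E

One's-complement addition (fold any carry out of bit 15 back into bit 0):
  0x5E48 + 0x86B5 = 0x0E4FD
  0xE4FD + 0x5976 = 0x13E73 → wrap carry → 0x3E74
  0x3E74 + 0xFA0C = 0x13880 → wrap carry → 0x3881
One's-complement sum = 0x3881.
Checksum = ~0x3881 & 0xFFFF = 0xC77E.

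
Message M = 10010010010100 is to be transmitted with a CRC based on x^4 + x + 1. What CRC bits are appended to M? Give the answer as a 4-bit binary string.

1010

Append 4 zeros: 100100100101000000. Divide by 10011 (XOR where the leading bit is 1):
  pos 0: 10010 XOR 10011 = 00001
  pos 4: 10100 XOR 10011 = 00111
  pos 6: 11110 XOR 10011 = 01101
  pos 7: 11011 XOR 10011 = 01000
  pos 8: 10000 XOR 10011 = 00011
  pos 11: 11000 XOR 10011 = 01011
  pos 12: 10110 XOR 10011 = 00101
Remainder (last 4 bits) = 1010. This is the CRC / FCS.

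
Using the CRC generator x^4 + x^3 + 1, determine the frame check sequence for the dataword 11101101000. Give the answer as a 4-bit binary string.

Append 4 zeros: 111011010000000. Divide by 11001 (XOR where the leading bit is 1):
  pos 0: 11101 XOR 11001 = 00100
  pos 2: 10010 XOR 11001 = 01011
  pos 3: 10111 XOR 11001 = 01110
  pos 4: 11100 XOR 11001 = 00101
  pos 6: 10100 XOR 11001 = 01101
  pos 7: 11010 XOR 11001 = 00011
  pos 10: 11000 XOR 11001 = 00001
Remainder (last 4 bits) = 0001. This is the CRC / FCS.

0001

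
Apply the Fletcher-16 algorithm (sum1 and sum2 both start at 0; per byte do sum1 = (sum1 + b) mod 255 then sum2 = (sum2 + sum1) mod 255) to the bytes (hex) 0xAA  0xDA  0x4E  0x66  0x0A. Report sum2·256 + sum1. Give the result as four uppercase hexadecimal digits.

Running sums (mod 255):
  after byte 0 (0xAA): sum1=170, sum2=170
  after byte 1 (0xDA): sum1=133, sum2=48
  after byte 2 (0x4E): sum1=211, sum2=4
  after byte 3 (0x66): sum1=58, sum2=62
  after byte 4 (0x0A): sum1=68, sum2=130
Checksum = sum2·256 + sum1 = 130·256 + 68 = 33348 = 0x8244.

8244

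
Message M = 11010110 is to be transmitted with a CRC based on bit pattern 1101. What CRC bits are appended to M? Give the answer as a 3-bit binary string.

Append 3 zeros: 11010110000. Divide by 1101 (XOR where the leading bit is 1):
  pos 0: 1101 XOR 1101 = 0000
  pos 5: 1100 XOR 1101 = 0001
Remainder (last 3 bits) = 100. This is the CRC / FCS.

100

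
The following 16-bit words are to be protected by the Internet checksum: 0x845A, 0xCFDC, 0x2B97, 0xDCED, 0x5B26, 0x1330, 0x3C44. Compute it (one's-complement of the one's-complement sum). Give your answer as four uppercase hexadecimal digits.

One's-complement addition (fold any carry out of bit 15 back into bit 0):
  0x845A + 0xCFDC = 0x15436 → wrap carry → 0x5437
  0x5437 + 0x2B97 = 0x07FCE
  0x7FCE + 0xDCED = 0x15CBB → wrap carry → 0x5CBC
  0x5CBC + 0x5B26 = 0x0B7E2
  0xB7E2 + 0x1330 = 0x0CB12
  0xCB12 + 0x3C44 = 0x10756 → wrap carry → 0x0757
One's-complement sum = 0x0757.
Checksum = ~0x0757 & 0xFFFF = 0xF8A8.

F8A8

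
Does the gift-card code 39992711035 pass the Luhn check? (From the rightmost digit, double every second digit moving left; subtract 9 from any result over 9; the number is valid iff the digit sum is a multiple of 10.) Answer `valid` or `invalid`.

invalid

From the right, keep odd positions and double even positions (subtract 9 from any doubled value over 9):
  doubled (positions 2,4,...): 6 2 5 9 9 → sum 31
  kept (positions 1,3,...): 5 0 1 2 9 3 → sum 20
Total = 51.
51 mod 10 = 1, so the number is invalid.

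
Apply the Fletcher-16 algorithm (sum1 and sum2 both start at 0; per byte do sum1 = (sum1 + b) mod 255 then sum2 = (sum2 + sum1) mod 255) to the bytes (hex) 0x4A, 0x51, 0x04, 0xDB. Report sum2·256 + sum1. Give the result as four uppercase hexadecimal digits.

Running sums (mod 255):
  after byte 0 (0x4A): sum1=74, sum2=74
  after byte 1 (0x51): sum1=155, sum2=229
  after byte 2 (0x04): sum1=159, sum2=133
  after byte 3 (0xDB): sum1=123, sum2=1
Checksum = sum2·256 + sum1 = 1·256 + 123 = 379 = 0x017B.

017B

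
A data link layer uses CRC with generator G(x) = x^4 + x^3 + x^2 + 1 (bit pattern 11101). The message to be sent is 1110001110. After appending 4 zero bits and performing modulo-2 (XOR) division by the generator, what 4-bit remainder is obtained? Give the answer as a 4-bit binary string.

Append 4 zeros: 11100011100000. Divide by 11101 (XOR where the leading bit is 1):
  pos 0: 11100 XOR 11101 = 00001
  pos 4: 10111 XOR 11101 = 01010
  pos 5: 10100 XOR 11101 = 01001
  pos 6: 10010 XOR 11101 = 01111
  pos 7: 11110 XOR 11101 = 00011
Remainder (last 4 bits) = 1100. This is the CRC / FCS.

1100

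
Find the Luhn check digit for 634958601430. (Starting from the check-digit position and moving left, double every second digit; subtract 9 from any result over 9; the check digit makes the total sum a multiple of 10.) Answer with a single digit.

5

Partial digits right→left: 0 3 4 1 0 6 8 5 9 4 3 6
Double every second digit counting from the check-digit position (so the 1st, 3rd, 5th, ... of the partial from the right).
  doubled (with −9 where >9): 0 8 0 7 9 6 → sum 30
  kept as-is: 3 1 6 5 4 6 → sum 25
Total = 30 + 25 = 55.
Check digit = (10 − (55 mod 10)) mod 10 = 5.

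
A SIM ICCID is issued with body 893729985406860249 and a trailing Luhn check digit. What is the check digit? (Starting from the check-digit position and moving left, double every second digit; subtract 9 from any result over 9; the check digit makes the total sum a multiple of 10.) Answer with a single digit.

Partial digits right→left: 9 4 2 0 6 8 6 0 4 5 8 9 9 2 7 3 9 8
Double every second digit counting from the check-digit position (so the 1st, 3rd, 5th, ... of the partial from the right).
  doubled (with −9 where >9): 9 4 3 3 8 7 9 5 9 → sum 57
  kept as-is: 4 0 8 0 5 9 2 3 8 → sum 39
Total = 57 + 39 = 96.
Check digit = (10 − (96 mod 10)) mod 10 = 4.

4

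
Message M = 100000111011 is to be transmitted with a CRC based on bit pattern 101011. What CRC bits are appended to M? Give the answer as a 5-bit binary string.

Append 5 zeros: 10000011101100000. Divide by 101011 (XOR where the leading bit is 1):
  pos 0: 100000 XOR 101011 = 001011
  pos 2: 101111 XOR 101011 = 000100
  pos 5: 100101 XOR 101011 = 001110
  pos 7: 111010 XOR 101011 = 010001
  pos 8: 100010 XOR 101011 = 001001
  pos 10: 100100 XOR 101011 = 001111
Remainder (last 5 bits) = 11110. This is the CRC / FCS.

11110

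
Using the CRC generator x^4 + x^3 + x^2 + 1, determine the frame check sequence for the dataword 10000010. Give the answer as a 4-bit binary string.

Append 4 zeros: 100000100000. Divide by 11101 (XOR where the leading bit is 1):
  pos 0: 10000 XOR 11101 = 01101
  pos 1: 11010 XOR 11101 = 00111
  pos 3: 11110 XOR 11101 = 00011
  pos 6: 11000 XOR 11101 = 00101
Remainder (last 4 bits) = 1010. This is the CRC / FCS.

1010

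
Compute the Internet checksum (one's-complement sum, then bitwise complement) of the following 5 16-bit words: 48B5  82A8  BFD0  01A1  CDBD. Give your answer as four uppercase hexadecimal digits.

A572

One's-complement addition (fold any carry out of bit 15 back into bit 0):
  0x48B5 + 0x82A8 = 0x0CB5D
  0xCB5D + 0xBFD0 = 0x18B2D → wrap carry → 0x8B2E
  0x8B2E + 0x01A1 = 0x08CCF
  0x8CCF + 0xCDBD = 0x15A8C → wrap carry → 0x5A8D
One's-complement sum = 0x5A8D.
Checksum = ~0x5A8D & 0xFFFF = 0xA572.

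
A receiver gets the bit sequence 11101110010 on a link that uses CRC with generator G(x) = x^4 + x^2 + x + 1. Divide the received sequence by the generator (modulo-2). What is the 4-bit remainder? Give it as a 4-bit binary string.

Modulo-2 division of 11101110010 by 10111:
  pos 0: 11101 XOR 10111 = 01010
  pos 1: 10101 XOR 10111 = 00010
  pos 4: 10100 XOR 10111 = 00011
Remainder = 1110 (nonzero — an error is detected).

1110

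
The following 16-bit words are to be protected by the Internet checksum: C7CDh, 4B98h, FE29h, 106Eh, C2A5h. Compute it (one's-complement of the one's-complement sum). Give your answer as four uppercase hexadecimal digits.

One's-complement addition (fold any carry out of bit 15 back into bit 0):
  0xC7CD + 0x4B98 = 0x11365 → wrap carry → 0x1366
  0x1366 + 0xFE29 = 0x1118F → wrap carry → 0x1190
  0x1190 + 0x106E = 0x021FE
  0x21FE + 0xC2A5 = 0x0E4A3
One's-complement sum = 0xE4A3.
Checksum = ~0xE4A3 & 0xFFFF = 0x1B5C.

1B5C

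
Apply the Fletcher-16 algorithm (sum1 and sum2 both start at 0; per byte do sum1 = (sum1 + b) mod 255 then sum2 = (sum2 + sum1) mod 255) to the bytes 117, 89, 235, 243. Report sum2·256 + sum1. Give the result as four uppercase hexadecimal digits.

ADAE

Running sums (mod 255):
  after byte 0 (117): sum1=117, sum2=117
  after byte 1 (89): sum1=206, sum2=68
  after byte 2 (235): sum1=186, sum2=254
  after byte 3 (243): sum1=174, sum2=173
Checksum = sum2·256 + sum1 = 173·256 + 174 = 44462 = 0xADAE.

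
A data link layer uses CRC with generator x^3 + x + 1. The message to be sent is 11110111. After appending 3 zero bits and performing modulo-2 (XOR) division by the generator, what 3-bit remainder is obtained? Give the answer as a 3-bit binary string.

110

Append 3 zeros: 11110111000. Divide by 1011 (XOR where the leading bit is 1):
  pos 0: 1111 XOR 1011 = 0100
  pos 1: 1000 XOR 1011 = 0011
  pos 3: 1111 XOR 1011 = 0100
  pos 4: 1001 XOR 1011 = 0010
  pos 6: 1000 XOR 1011 = 0011
Remainder (last 3 bits) = 110. This is the CRC / FCS.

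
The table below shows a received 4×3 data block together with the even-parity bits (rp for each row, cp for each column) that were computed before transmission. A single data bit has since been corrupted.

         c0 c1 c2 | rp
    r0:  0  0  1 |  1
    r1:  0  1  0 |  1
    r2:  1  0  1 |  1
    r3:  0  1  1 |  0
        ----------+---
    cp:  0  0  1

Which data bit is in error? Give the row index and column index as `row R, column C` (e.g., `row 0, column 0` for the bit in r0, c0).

row 2, column 0

Recompute each row's even parity and compare to rp:
  r0: data parity 1, sent rp 1 → ok
  r1: data parity 1, sent rp 1 → ok
  r2: data parity 0, sent rp 1 → mismatch
  r3: data parity 0, sent rp 0 → ok
Recompute each column's even parity and compare to cp:
  c0: data parity 1, sent cp 0 → mismatch
  c1: data parity 0, sent cp 0 → ok
  c2: data parity 1, sent cp 1 → ok
Exactly one row (r2) and one column (c0) fail → the flipped bit is at their intersection.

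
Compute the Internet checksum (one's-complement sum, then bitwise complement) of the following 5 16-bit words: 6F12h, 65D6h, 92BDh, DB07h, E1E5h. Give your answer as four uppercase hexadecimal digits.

DB6B

One's-complement addition (fold any carry out of bit 15 back into bit 0):
  0x6F12 + 0x65D6 = 0x0D4E8
  0xD4E8 + 0x92BD = 0x167A5 → wrap carry → 0x67A6
  0x67A6 + 0xDB07 = 0x142AD → wrap carry → 0x42AE
  0x42AE + 0xE1E5 = 0x12493 → wrap carry → 0x2494
One's-complement sum = 0x2494.
Checksum = ~0x2494 & 0xFFFF = 0xDB6B.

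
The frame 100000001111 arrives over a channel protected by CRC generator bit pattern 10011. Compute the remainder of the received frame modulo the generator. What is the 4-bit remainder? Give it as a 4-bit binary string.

Modulo-2 division of 100000001111 by 10011:
  pos 0: 10000 XOR 10011 = 00011
  pos 3: 11000 XOR 10011 = 01011
  pos 4: 10111 XOR 10011 = 00100
  pos 6: 10011 XOR 10011 = 00000
Remainder = 0001 (nonzero — an error is detected).

0001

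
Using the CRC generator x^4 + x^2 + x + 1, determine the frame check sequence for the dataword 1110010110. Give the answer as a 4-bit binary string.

0101

Append 4 zeros: 11100101100000. Divide by 10111 (XOR where the leading bit is 1):
  pos 0: 11100 XOR 10111 = 01011
  pos 1: 10111 XOR 10111 = 00000
  pos 7: 11000 XOR 10111 = 01111
  pos 8: 11110 XOR 10111 = 01001
  pos 9: 10010 XOR 10111 = 00101
Remainder (last 4 bits) = 0101. This is the CRC / FCS.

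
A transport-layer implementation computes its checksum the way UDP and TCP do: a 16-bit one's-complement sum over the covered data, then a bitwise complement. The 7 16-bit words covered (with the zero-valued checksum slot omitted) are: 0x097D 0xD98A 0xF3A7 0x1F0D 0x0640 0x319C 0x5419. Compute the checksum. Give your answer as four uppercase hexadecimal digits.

7E4D

One's-complement addition (fold any carry out of bit 15 back into bit 0):
  0x097D + 0xD98A = 0x0E307
  0xE307 + 0xF3A7 = 0x1D6AE → wrap carry → 0xD6AF
  0xD6AF + 0x1F0D = 0x0F5BC
  0xF5BC + 0x0640 = 0x0FBFC
  0xFBFC + 0x319C = 0x12D98 → wrap carry → 0x2D99
  0x2D99 + 0x5419 = 0x081B2
One's-complement sum = 0x81B2.
Checksum = ~0x81B2 & 0xFFFF = 0x7E4D.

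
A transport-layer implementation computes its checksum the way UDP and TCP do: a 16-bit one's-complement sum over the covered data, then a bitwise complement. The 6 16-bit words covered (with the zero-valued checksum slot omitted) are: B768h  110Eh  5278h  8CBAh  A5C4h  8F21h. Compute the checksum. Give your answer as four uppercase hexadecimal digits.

2370

One's-complement addition (fold any carry out of bit 15 back into bit 0):
  0xB768 + 0x110E = 0x0C876
  0xC876 + 0x5278 = 0x11AEE → wrap carry → 0x1AEF
  0x1AEF + 0x8CBA = 0x0A7A9
  0xA7A9 + 0xA5C4 = 0x14D6D → wrap carry → 0x4D6E
  0x4D6E + 0x8F21 = 0x0DC8F
One's-complement sum = 0xDC8F.
Checksum = ~0xDC8F & 0xFFFF = 0x2370.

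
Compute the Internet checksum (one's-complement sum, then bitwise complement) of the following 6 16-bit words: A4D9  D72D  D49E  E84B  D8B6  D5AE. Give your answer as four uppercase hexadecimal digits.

One's-complement addition (fold any carry out of bit 15 back into bit 0):
  0xA4D9 + 0xD72D = 0x17C06 → wrap carry → 0x7C07
  0x7C07 + 0xD49E = 0x150A5 → wrap carry → 0x50A6
  0x50A6 + 0xE84B = 0x138F1 → wrap carry → 0x38F2
  0x38F2 + 0xD8B6 = 0x111A8 → wrap carry → 0x11A9
  0x11A9 + 0xD5AE = 0x0E757
One's-complement sum = 0xE757.
Checksum = ~0xE757 & 0xFFFF = 0x18A8.

18A8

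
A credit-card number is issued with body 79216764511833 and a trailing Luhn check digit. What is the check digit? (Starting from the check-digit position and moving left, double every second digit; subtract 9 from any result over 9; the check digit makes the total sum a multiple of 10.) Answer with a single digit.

Partial digits right→left: 3 3 8 1 1 5 4 6 7 6 1 2 9 7
Double every second digit counting from the check-digit position (so the 1st, 3rd, 5th, ... of the partial from the right).
  doubled (with −9 where >9): 6 7 2 8 5 2 9 → sum 39
  kept as-is: 3 1 5 6 6 2 7 → sum 30
Total = 39 + 30 = 69.
Check digit = (10 − (69 mod 10)) mod 10 = 1.

1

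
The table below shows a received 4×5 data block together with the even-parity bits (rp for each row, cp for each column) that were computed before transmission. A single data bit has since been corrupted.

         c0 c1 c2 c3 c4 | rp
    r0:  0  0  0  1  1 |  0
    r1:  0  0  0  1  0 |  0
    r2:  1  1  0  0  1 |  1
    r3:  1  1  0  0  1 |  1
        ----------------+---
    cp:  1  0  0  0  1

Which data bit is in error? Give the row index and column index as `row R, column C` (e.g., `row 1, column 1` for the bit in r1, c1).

row 1, column 0

Recompute each row's even parity and compare to rp:
  r0: data parity 0, sent rp 0 → ok
  r1: data parity 1, sent rp 0 → mismatch
  r2: data parity 1, sent rp 1 → ok
  r3: data parity 1, sent rp 1 → ok
Recompute each column's even parity and compare to cp:
  c0: data parity 0, sent cp 1 → mismatch
  c1: data parity 0, sent cp 0 → ok
  c2: data parity 0, sent cp 0 → ok
  c3: data parity 0, sent cp 0 → ok
  c4: data parity 1, sent cp 1 → ok
Exactly one row (r1) and one column (c0) fail → the flipped bit is at their intersection.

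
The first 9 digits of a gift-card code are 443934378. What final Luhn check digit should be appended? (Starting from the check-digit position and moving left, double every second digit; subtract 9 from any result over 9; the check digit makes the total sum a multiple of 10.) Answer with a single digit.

Partial digits right→left: 8 7 3 4 3 9 3 4 4
Double every second digit counting from the check-digit position (so the 1st, 3rd, 5th, ... of the partial from the right).
  doubled (with −9 where >9): 7 6 6 6 8 → sum 33
  kept as-is: 7 4 9 4 → sum 24
Total = 33 + 24 = 57.
Check digit = (10 − (57 mod 10)) mod 10 = 3.

3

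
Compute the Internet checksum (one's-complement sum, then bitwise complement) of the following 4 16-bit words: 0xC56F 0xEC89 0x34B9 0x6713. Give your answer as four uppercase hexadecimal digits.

One's-complement addition (fold any carry out of bit 15 back into bit 0):
  0xC56F + 0xEC89 = 0x1B1F8 → wrap carry → 0xB1F9
  0xB1F9 + 0x34B9 = 0x0E6B2
  0xE6B2 + 0x6713 = 0x14DC5 → wrap carry → 0x4DC6
One's-complement sum = 0x4DC6.
Checksum = ~0x4DC6 & 0xFFFF = 0xB239.

B239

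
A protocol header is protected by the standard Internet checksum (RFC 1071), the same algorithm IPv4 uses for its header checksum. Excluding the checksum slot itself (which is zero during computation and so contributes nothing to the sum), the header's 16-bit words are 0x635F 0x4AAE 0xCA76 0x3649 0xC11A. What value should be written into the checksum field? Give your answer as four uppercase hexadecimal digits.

9017

One's-complement addition (fold any carry out of bit 15 back into bit 0):
  0x635F + 0x4AAE = 0x0AE0D
  0xAE0D + 0xCA76 = 0x17883 → wrap carry → 0x7884
  0x7884 + 0x3649 = 0x0AECD
  0xAECD + 0xC11A = 0x16FE7 → wrap carry → 0x6FE8
One's-complement sum = 0x6FE8.
Checksum = ~0x6FE8 & 0xFFFF = 0x9017.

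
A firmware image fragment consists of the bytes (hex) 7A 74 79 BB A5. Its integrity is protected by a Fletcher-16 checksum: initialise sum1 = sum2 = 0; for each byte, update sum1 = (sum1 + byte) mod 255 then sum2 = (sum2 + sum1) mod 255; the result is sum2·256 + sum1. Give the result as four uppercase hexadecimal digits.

Running sums (mod 255):
  after byte 0 (7A): sum1=122, sum2=122
  after byte 1 (74): sum1=238, sum2=105
  after byte 2 (79): sum1=104, sum2=209
  after byte 3 (BB): sum1=36, sum2=245
  after byte 4 (A5): sum1=201, sum2=191
Checksum = sum2·256 + sum1 = 191·256 + 201 = 49097 = 0xBFC9.

BFC9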